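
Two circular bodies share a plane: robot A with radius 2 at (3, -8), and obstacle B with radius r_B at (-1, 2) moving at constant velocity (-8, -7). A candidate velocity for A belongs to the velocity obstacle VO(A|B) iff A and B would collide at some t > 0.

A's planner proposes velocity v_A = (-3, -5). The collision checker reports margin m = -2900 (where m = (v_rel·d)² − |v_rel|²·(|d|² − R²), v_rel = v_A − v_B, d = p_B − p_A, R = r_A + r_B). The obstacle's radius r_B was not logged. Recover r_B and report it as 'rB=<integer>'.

m = -2900
d = (-4, 10);  v_rel = (5, 2),  |v_rel|² = 29
v_rel×d = (5)·(10) − (2)·(-4) = 58
since m = R²·29 − 58²:  R² = (3364 + -2900) / 29 = 16
R = √16 = 4  ⇒  r_B = 4 − 2 = 2

rB=2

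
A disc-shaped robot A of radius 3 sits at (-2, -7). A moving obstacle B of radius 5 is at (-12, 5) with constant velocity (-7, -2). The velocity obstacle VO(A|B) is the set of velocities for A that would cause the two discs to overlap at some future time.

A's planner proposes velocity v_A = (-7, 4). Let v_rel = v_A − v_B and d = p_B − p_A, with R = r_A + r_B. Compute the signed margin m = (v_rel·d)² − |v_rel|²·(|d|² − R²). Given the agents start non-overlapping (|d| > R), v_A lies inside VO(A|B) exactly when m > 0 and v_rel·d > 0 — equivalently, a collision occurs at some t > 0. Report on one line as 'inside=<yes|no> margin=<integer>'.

d = (-10, 12),  |d|² = 244;  R = 3+5 = 8,  c = 244−8² = 180
v_rel = (0, 6),  |v_rel|² = 36;  v_rel·d = (0)·(-10) + (6)·(12) = 72
36·t² − 144·t + 180 = 0  ⇒  m = 72² − 36·180 = -1296
m = -1296 < 0,  v_rel·d = 72 > 0  ⇒  outside

inside=no margin=-1296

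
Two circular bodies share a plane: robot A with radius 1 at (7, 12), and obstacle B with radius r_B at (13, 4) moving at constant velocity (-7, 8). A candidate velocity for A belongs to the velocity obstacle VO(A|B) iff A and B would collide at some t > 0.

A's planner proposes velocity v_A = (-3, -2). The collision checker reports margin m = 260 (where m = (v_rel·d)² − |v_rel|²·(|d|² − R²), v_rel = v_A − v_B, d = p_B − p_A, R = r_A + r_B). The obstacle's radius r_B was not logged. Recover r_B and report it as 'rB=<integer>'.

m = 260
d = (6, -8);  v_rel = (4, -10),  |v_rel|² = 116
v_rel×d = (4)·(-8) − (-10)·(6) = 28
since m = R²·116 − 28²:  R² = (784 + 260) / 116 = 9
R = √9 = 3  ⇒  r_B = 3 − 1 = 2

rB=2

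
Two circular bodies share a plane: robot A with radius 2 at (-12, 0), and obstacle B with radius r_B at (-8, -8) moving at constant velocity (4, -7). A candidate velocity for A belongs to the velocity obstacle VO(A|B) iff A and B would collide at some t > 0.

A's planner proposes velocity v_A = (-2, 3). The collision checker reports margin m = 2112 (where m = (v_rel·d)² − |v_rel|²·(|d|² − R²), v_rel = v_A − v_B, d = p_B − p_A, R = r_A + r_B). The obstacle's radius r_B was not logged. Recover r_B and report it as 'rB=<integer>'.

m = 2112
d = (4, -8);  v_rel = (-6, 10),  |v_rel|² = 136
v_rel×d = (-6)·(-8) − (10)·(4) = 8
since m = R²·136 − 8²:  R² = (64 + 2112) / 136 = 16
R = √16 = 4  ⇒  r_B = 4 − 2 = 2

rB=2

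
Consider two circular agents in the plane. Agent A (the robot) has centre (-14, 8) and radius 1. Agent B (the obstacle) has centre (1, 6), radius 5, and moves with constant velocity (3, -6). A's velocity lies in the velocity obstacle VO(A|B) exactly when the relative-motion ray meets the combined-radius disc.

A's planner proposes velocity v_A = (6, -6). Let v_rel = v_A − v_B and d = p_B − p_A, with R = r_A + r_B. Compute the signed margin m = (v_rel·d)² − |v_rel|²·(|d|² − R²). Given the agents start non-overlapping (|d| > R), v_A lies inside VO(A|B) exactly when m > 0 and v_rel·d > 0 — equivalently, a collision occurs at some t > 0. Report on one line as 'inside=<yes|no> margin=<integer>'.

d = (15, -2),  |d|² = 229;  R = 1+5 = 6,  c = 229−6² = 193
v_rel = (3, 0),  |v_rel|² = 9;  v_rel·d = (3)·(15) + (0)·(-2) = 45
9·t² − 90·t + 193 = 0  ⇒  m = 45² − 9·193 = 288
m = 288 > 0,  v_rel·d = 45 > 0  ⇒  inside

inside=yes margin=288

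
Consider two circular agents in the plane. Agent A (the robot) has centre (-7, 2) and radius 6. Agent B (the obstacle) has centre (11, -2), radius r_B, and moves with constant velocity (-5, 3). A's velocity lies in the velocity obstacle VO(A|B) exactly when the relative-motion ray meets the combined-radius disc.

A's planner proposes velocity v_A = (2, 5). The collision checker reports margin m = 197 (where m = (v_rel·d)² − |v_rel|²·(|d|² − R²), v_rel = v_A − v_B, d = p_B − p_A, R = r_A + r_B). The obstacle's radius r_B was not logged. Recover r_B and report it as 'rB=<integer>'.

m = 197
d = (18, -4);  v_rel = (7, 2),  |v_rel|² = 53
v_rel×d = (7)·(-4) − (2)·(18) = -64
since m = R²·53 − (-64)²:  R² = (4096 + 197) / 53 = 81
R = √81 = 9  ⇒  r_B = 9 − 6 = 3

rB=3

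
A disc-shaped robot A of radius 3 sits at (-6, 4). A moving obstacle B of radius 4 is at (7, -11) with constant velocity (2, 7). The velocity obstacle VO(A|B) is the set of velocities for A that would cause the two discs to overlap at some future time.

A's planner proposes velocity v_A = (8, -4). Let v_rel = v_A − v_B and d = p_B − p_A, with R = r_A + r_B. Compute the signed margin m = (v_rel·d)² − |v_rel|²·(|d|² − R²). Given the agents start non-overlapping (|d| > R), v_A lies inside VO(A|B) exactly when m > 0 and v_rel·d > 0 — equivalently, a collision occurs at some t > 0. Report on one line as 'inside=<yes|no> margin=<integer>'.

d = (13, -15),  |d|² = 394;  R = 3+4 = 7,  c = 394−7² = 345
v_rel = (6, -11),  |v_rel|² = 157;  v_rel·d = (6)·(13) + (-11)·(-15) = 243
157·t² − 486·t + 345 = 0  ⇒  m = 243² − 157·345 = 4884
m = 4884 > 0,  v_rel·d = 243 > 0  ⇒  inside

inside=yes margin=4884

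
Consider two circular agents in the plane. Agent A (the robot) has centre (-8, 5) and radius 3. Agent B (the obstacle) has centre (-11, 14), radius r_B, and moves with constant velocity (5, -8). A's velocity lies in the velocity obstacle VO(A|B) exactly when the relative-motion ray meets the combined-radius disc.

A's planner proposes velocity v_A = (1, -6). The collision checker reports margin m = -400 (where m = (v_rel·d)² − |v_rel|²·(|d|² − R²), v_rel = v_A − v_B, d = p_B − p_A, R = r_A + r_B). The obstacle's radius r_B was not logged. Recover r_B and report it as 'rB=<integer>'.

m = -400
d = (-3, 9);  v_rel = (-4, 2),  |v_rel|² = 20
v_rel×d = (-4)·(9) − (2)·(-3) = -30
since m = R²·20 − (-30)²:  R² = (900 + -400) / 20 = 25
R = √25 = 5  ⇒  r_B = 5 − 3 = 2

rB=2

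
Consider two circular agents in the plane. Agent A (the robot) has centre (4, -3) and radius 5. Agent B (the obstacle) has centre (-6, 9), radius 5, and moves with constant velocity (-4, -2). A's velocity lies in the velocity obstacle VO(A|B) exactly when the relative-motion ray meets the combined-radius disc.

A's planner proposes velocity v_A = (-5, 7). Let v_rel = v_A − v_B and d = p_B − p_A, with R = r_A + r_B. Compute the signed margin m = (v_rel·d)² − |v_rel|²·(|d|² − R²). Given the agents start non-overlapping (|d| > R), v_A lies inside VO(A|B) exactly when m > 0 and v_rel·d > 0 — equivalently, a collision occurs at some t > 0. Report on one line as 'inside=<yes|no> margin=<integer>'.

d = (-10, 12),  |d|² = 244;  R = 5+5 = 10,  c = 244−10² = 144
v_rel = (-1, 9),  |v_rel|² = 82;  v_rel·d = (-1)·(-10) + (9)·(12) = 118
82·t² − 236·t + 144 = 0  ⇒  m = 118² − 82·144 = 2116
m = 2116 > 0,  v_rel·d = 118 > 0  ⇒  inside

inside=yes margin=2116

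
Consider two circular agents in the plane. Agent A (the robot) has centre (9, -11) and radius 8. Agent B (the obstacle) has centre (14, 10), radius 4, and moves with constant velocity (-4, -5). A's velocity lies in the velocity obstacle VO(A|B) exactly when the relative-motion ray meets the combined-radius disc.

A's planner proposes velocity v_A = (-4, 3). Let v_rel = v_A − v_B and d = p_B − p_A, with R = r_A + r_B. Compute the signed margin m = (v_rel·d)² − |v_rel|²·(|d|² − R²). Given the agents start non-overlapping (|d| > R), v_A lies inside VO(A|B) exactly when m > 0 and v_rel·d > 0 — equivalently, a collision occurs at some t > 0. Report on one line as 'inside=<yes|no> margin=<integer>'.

d = (5, 21),  |d|² = 466;  R = 8+4 = 12,  c = 466−12² = 322
v_rel = (0, 8),  |v_rel|² = 64;  v_rel·d = (0)·(5) + (8)·(21) = 168
64·t² − 336·t + 322 = 0  ⇒  m = 168² − 64·322 = 7616
m = 7616 > 0,  v_rel·d = 168 > 0  ⇒  inside

inside=yes margin=7616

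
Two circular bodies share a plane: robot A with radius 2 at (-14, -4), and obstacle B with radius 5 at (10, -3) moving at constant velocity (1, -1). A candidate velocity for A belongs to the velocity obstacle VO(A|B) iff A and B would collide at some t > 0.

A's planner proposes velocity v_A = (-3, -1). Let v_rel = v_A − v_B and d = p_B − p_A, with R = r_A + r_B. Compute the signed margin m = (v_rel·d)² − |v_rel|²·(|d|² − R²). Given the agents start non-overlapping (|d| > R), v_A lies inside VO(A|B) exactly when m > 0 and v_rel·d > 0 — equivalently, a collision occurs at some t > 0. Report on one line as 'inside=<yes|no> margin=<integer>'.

d = (24, 1),  |d|² = 577;  R = 2+5 = 7,  c = 577−7² = 528
v_rel = (-4, 0),  |v_rel|² = 16;  v_rel·d = (-4)·(24) + (0)·(1) = -96
16·t² + 192·t + 528 = 0  ⇒  m = (-96)² − 16·528 = 768
m = 768 > 0,  v_rel·d = -96 < 0  ⇒  outside

inside=no margin=768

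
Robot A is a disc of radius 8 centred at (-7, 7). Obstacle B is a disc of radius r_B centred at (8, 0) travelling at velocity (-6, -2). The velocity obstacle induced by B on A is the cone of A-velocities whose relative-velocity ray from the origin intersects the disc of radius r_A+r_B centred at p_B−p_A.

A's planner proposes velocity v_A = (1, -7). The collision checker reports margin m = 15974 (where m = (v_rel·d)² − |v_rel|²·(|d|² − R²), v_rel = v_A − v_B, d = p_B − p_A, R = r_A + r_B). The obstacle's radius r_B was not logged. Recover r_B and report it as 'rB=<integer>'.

m = 15974
d = (15, -7);  v_rel = (7, -5),  |v_rel|² = 74
v_rel×d = (7)·(-7) − (-5)·(15) = 26
since m = R²·74 − 26²:  R² = (676 + 15974) / 74 = 225
R = √225 = 15  ⇒  r_B = 15 − 8 = 7

rB=7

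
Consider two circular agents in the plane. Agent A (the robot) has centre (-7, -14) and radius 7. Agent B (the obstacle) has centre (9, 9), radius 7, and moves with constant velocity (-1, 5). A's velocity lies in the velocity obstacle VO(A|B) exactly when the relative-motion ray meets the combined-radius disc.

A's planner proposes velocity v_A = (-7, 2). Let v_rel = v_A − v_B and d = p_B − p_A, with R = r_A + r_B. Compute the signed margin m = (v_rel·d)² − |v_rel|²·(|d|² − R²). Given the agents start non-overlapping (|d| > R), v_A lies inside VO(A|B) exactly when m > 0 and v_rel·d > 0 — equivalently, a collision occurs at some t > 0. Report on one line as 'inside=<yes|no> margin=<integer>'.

d = (16, 23),  |d|² = 785;  R = 7+7 = 14,  c = 785−14² = 589
v_rel = (-6, -3),  |v_rel|² = 45;  v_rel·d = (-6)·(16) + (-3)·(23) = -165
45·t² + 330·t + 589 = 0  ⇒  m = (-165)² − 45·589 = 720
m = 720 > 0,  v_rel·d = -165 < 0  ⇒  outside

inside=no margin=720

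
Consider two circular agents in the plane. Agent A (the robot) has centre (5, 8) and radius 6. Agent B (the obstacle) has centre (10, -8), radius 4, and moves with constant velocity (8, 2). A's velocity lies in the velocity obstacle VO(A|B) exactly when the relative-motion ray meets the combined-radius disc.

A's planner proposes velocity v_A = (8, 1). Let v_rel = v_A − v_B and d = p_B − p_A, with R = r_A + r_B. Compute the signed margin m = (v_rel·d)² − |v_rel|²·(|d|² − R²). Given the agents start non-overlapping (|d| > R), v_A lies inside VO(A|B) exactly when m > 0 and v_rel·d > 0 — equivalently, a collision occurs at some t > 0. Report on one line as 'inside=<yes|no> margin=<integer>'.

d = (5, -16),  |d|² = 281;  R = 6+4 = 10,  c = 281−10² = 181
v_rel = (0, -1),  |v_rel|² = 1;  v_rel·d = (0)·(5) + (-1)·(-16) = 16
1·t² − 32·t + 181 = 0  ⇒  m = 16² − 1·181 = 75
m = 75 > 0,  v_rel·d = 16 > 0  ⇒  inside

inside=yes margin=75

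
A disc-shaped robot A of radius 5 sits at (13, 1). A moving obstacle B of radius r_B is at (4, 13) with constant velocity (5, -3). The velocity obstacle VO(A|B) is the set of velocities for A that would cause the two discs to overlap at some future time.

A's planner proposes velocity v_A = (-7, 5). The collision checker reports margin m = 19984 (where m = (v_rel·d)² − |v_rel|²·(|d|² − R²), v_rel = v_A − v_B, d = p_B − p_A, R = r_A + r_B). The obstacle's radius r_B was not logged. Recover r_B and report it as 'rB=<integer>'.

m = 19984
d = (-9, 12);  v_rel = (-12, 8),  |v_rel|² = 208
v_rel×d = (-12)·(12) − (8)·(-9) = -72
since m = R²·208 − (-72)²:  R² = (5184 + 19984) / 208 = 121
R = √121 = 11  ⇒  r_B = 11 − 5 = 6

rB=6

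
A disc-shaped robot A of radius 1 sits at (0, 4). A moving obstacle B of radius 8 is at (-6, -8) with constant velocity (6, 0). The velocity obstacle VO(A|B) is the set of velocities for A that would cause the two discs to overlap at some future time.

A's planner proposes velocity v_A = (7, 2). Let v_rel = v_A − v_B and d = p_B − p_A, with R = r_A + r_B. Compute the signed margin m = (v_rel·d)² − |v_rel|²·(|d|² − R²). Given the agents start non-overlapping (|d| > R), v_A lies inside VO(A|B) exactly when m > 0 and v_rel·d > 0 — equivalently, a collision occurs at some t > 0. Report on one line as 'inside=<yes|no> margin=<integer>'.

d = (-6, -12),  |d|² = 180;  R = 1+8 = 9,  c = 180−9² = 99
v_rel = (1, 2),  |v_rel|² = 5;  v_rel·d = (1)·(-6) + (2)·(-12) = -30
5·t² + 60·t + 99 = 0  ⇒  m = (-30)² − 5·99 = 405
m = 405 > 0,  v_rel·d = -30 < 0  ⇒  outside

inside=no margin=405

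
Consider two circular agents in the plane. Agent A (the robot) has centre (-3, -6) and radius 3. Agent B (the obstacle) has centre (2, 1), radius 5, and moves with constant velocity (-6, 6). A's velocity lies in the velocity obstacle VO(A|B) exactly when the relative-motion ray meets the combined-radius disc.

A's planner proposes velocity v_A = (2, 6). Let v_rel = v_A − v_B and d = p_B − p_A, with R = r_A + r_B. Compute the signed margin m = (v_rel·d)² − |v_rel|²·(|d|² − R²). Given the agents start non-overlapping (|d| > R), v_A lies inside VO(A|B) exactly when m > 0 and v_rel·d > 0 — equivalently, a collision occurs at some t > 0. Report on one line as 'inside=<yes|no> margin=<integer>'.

d = (5, 7),  |d|² = 74;  R = 3+5 = 8,  c = 74−8² = 10
v_rel = (8, 0),  |v_rel|² = 64;  v_rel·d = (8)·(5) + (0)·(7) = 40
64·t² − 80·t + 10 = 0  ⇒  m = 40² − 64·10 = 960
m = 960 > 0,  v_rel·d = 40 > 0  ⇒  inside

inside=yes margin=960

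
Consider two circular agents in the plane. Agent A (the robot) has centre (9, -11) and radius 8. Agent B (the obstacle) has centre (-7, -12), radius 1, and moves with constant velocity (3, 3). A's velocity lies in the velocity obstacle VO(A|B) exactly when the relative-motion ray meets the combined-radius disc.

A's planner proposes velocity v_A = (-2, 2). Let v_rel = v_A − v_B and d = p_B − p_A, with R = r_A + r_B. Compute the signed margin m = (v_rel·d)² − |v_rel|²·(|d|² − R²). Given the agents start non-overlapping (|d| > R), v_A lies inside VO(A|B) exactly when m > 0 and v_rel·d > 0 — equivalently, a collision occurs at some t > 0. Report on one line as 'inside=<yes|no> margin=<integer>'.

d = (-16, -1),  |d|² = 257;  R = 8+1 = 9,  c = 257−9² = 176
v_rel = (-5, -1),  |v_rel|² = 26;  v_rel·d = (-5)·(-16) + (-1)·(-1) = 81
26·t² − 162·t + 176 = 0  ⇒  m = 81² − 26·176 = 1985
m = 1985 > 0,  v_rel·d = 81 > 0  ⇒  inside

inside=yes margin=1985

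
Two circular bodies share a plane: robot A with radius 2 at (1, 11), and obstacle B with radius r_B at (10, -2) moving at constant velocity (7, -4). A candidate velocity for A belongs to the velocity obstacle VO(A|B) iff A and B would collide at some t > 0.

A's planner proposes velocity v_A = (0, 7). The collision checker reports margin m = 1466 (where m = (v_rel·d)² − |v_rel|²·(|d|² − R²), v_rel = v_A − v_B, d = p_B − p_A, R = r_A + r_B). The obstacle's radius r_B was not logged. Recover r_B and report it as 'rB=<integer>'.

m = 1466
d = (9, -13);  v_rel = (-7, 11),  |v_rel|² = 170
v_rel×d = (-7)·(-13) − (11)·(9) = -8
since m = R²·170 − (-8)²:  R² = (64 + 1466) / 170 = 9
R = √9 = 3  ⇒  r_B = 3 − 2 = 1

rB=1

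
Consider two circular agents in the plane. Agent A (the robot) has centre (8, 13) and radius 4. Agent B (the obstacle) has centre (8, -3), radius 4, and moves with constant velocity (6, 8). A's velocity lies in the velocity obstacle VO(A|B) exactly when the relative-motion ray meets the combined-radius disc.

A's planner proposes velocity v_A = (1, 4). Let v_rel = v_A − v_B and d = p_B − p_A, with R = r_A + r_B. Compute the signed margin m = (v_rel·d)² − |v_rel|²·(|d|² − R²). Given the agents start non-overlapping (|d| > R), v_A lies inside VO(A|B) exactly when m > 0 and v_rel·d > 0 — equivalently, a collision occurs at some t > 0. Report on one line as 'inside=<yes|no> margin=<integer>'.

d = (0, -16),  |d|² = 256;  R = 4+4 = 8,  c = 256−8² = 192
v_rel = (-5, -4),  |v_rel|² = 41;  v_rel·d = (-5)·(0) + (-4)·(-16) = 64
41·t² − 128·t + 192 = 0  ⇒  m = 64² − 41·192 = -3776
m = -3776 < 0,  v_rel·d = 64 > 0  ⇒  outside

inside=no margin=-3776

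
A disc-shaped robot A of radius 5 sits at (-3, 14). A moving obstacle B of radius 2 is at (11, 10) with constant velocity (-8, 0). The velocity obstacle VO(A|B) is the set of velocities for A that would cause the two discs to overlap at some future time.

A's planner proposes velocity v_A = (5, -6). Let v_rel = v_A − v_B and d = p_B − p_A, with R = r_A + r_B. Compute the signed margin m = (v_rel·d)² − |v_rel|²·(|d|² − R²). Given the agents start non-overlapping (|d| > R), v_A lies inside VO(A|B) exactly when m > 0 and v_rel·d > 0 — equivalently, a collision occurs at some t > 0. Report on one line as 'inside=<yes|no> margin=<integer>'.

d = (14, -4),  |d|² = 212;  R = 5+2 = 7,  c = 212−7² = 163
v_rel = (13, -6),  |v_rel|² = 205;  v_rel·d = (13)·(14) + (-6)·(-4) = 206
205·t² − 412·t + 163 = 0  ⇒  m = 206² − 205·163 = 9021
m = 9021 > 0,  v_rel·d = 206 > 0  ⇒  inside

inside=yes margin=9021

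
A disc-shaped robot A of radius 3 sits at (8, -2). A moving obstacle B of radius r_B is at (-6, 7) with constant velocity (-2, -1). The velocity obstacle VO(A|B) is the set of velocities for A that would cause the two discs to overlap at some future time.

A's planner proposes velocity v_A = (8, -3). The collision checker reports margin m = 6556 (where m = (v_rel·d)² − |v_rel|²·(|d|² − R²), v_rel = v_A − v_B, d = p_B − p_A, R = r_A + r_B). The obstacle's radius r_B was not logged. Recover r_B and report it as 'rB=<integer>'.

m = 6556
d = (-14, 9);  v_rel = (10, -2),  |v_rel|² = 104
v_rel×d = (10)·(9) − (-2)·(-14) = 62
since m = R²·104 − 62²:  R² = (3844 + 6556) / 104 = 100
R = √100 = 10  ⇒  r_B = 10 − 3 = 7

rB=7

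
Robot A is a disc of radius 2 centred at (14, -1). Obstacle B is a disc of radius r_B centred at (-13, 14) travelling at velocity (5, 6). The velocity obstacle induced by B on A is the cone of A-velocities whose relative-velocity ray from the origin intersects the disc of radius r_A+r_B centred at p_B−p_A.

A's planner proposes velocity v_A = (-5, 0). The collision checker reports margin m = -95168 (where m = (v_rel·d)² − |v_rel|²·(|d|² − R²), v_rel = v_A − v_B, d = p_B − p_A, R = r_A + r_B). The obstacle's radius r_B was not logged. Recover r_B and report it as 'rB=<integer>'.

m = -95168
d = (-27, 15);  v_rel = (-10, -6),  |v_rel|² = 136
v_rel×d = (-10)·(15) − (-6)·(-27) = -312
since m = R²·136 − (-312)²:  R² = (97344 + -95168) / 136 = 16
R = √16 = 4  ⇒  r_B = 4 − 2 = 2

rB=2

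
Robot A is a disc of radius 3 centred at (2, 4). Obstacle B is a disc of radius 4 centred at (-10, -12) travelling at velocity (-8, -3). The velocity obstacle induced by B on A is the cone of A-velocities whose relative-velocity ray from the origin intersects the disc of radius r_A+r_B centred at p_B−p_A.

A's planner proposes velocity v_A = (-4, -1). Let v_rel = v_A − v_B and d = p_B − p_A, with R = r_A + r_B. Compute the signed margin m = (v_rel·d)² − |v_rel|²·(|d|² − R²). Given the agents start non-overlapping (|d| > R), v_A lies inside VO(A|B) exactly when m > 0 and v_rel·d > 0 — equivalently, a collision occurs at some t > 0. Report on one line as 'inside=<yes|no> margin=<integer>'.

d = (-12, -16),  |d|² = 400;  R = 3+4 = 7,  c = 400−7² = 351
v_rel = (4, 2),  |v_rel|² = 20;  v_rel·d = (4)·(-12) + (2)·(-16) = -80
20·t² + 160·t + 351 = 0  ⇒  m = (-80)² − 20·351 = -620
m = -620 < 0,  v_rel·d = -80 < 0  ⇒  outside

inside=no margin=-620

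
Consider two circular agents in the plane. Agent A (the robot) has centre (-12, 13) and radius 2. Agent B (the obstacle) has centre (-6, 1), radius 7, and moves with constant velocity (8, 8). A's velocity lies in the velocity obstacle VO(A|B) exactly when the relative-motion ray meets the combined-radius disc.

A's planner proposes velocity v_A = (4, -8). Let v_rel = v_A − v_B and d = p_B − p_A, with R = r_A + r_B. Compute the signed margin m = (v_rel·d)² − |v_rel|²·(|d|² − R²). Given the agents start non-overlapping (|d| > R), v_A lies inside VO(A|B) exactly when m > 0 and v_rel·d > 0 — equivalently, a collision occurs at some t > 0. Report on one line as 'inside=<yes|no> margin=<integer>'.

d = (6, -12),  |d|² = 180;  R = 2+7 = 9,  c = 180−9² = 99
v_rel = (-4, -16),  |v_rel|² = 272;  v_rel·d = (-4)·(6) + (-16)·(-12) = 168
272·t² − 336·t + 99 = 0  ⇒  m = 168² − 272·99 = 1296
m = 1296 > 0,  v_rel·d = 168 > 0  ⇒  inside

inside=yes margin=1296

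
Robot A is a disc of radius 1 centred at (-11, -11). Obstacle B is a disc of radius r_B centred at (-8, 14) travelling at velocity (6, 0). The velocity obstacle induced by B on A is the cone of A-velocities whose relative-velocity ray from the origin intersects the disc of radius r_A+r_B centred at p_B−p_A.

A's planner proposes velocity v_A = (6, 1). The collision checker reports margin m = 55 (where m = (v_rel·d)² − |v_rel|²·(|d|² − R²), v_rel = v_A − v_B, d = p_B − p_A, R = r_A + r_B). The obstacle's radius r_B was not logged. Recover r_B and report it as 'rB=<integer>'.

m = 55
d = (3, 25);  v_rel = (0, 1),  |v_rel|² = 1
v_rel×d = (0)·(25) − (1)·(3) = -3
since m = R²·1 − (-3)²:  R² = (9 + 55) / 1 = 64
R = √64 = 8  ⇒  r_B = 8 − 1 = 7

rB=7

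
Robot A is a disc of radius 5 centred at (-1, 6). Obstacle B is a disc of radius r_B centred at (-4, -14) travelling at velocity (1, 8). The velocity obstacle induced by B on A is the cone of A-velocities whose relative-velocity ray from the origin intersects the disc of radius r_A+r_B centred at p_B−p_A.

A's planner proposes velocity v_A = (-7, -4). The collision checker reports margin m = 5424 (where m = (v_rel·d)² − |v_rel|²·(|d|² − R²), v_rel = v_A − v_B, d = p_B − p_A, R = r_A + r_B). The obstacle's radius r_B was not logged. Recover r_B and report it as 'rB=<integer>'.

m = 5424
d = (-3, -20);  v_rel = (-8, -12),  |v_rel|² = 208
v_rel×d = (-8)·(-20) − (-12)·(-3) = 124
since m = R²·208 − 124²:  R² = (15376 + 5424) / 208 = 100
R = √100 = 10  ⇒  r_B = 10 − 5 = 5

rB=5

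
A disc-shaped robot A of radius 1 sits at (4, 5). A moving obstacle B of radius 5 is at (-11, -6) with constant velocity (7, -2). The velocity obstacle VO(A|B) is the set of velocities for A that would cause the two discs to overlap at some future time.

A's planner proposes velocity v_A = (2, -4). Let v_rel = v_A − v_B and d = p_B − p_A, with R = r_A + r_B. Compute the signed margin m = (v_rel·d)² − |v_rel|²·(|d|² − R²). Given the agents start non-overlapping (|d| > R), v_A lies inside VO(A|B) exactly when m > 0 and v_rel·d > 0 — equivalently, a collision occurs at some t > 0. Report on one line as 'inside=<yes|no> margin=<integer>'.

d = (-15, -11),  |d|² = 346;  R = 1+5 = 6,  c = 346−6² = 310
v_rel = (-5, -2),  |v_rel|² = 29;  v_rel·d = (-5)·(-15) + (-2)·(-11) = 97
29·t² − 194·t + 310 = 0  ⇒  m = 97² − 29·310 = 419
m = 419 > 0,  v_rel·d = 97 > 0  ⇒  inside

inside=yes margin=419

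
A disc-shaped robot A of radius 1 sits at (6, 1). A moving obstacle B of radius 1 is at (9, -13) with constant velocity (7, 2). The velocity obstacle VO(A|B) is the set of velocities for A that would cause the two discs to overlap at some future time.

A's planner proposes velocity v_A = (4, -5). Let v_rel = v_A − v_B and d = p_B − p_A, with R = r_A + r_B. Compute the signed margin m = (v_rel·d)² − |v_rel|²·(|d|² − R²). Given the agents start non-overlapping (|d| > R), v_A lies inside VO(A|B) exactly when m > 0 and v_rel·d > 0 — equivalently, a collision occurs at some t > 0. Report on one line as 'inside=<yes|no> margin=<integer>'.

d = (3, -14),  |d|² = 205;  R = 1+1 = 2,  c = 205−2² = 201
v_rel = (-3, -7),  |v_rel|² = 58;  v_rel·d = (-3)·(3) + (-7)·(-14) = 89
58·t² − 178·t + 201 = 0  ⇒  m = 89² − 58·201 = -3737
m = -3737 < 0,  v_rel·d = 89 > 0  ⇒  outside

inside=no margin=-3737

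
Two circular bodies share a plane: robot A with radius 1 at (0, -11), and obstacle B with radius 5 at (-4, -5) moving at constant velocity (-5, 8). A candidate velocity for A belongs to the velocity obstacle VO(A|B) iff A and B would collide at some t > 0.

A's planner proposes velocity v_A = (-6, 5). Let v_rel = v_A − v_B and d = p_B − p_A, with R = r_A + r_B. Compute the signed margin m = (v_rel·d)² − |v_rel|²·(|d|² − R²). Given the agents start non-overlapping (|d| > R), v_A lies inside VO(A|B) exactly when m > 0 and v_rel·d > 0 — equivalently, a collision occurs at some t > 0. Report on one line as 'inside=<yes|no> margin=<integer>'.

d = (-4, 6),  |d|² = 52;  R = 1+5 = 6,  c = 52−6² = 16
v_rel = (-1, -3),  |v_rel|² = 10;  v_rel·d = (-1)·(-4) + (-3)·(6) = -14
10·t² + 28·t + 16 = 0  ⇒  m = (-14)² − 10·16 = 36
m = 36 > 0,  v_rel·d = -14 < 0  ⇒  outside

inside=no margin=36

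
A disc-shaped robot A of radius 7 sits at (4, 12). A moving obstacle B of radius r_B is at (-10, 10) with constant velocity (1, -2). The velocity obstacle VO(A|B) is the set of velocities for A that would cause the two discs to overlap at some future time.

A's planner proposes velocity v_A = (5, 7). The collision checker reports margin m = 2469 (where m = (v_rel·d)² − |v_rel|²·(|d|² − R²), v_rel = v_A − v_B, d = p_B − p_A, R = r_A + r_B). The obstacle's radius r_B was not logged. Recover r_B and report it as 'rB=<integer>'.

m = 2469
d = (-14, -2);  v_rel = (4, 9),  |v_rel|² = 97
v_rel×d = (4)·(-2) − (9)·(-14) = 118
since m = R²·97 − 118²:  R² = (13924 + 2469) / 97 = 169
R = √169 = 13  ⇒  r_B = 13 − 7 = 6

rB=6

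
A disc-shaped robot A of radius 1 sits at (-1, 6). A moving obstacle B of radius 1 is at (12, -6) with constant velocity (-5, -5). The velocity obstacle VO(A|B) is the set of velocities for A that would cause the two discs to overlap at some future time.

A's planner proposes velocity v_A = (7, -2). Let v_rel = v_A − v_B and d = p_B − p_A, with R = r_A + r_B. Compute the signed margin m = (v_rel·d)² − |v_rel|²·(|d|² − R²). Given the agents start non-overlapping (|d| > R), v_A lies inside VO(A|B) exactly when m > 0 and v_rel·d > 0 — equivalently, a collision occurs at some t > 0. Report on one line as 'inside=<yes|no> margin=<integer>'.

d = (13, -12),  |d|² = 313;  R = 1+1 = 2,  c = 313−2² = 309
v_rel = (12, 3),  |v_rel|² = 153;  v_rel·d = (12)·(13) + (3)·(-12) = 120
153·t² − 240·t + 309 = 0  ⇒  m = 120² − 153·309 = -32877
m = -32877 < 0,  v_rel·d = 120 > 0  ⇒  outside

inside=no margin=-32877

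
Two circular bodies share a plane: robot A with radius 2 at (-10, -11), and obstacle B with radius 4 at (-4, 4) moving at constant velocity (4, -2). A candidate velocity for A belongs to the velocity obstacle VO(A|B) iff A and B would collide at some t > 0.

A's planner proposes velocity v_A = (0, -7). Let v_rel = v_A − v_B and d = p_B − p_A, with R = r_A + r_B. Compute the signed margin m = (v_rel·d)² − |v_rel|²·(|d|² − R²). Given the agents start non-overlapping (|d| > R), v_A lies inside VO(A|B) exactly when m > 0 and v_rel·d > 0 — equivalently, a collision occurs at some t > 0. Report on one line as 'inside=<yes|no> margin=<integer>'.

d = (6, 15),  |d|² = 261;  R = 2+4 = 6,  c = 261−6² = 225
v_rel = (-4, -5),  |v_rel|² = 41;  v_rel·d = (-4)·(6) + (-5)·(15) = -99
41·t² + 198·t + 225 = 0  ⇒  m = (-99)² − 41·225 = 576
m = 576 > 0,  v_rel·d = -99 < 0  ⇒  outside

inside=no margin=576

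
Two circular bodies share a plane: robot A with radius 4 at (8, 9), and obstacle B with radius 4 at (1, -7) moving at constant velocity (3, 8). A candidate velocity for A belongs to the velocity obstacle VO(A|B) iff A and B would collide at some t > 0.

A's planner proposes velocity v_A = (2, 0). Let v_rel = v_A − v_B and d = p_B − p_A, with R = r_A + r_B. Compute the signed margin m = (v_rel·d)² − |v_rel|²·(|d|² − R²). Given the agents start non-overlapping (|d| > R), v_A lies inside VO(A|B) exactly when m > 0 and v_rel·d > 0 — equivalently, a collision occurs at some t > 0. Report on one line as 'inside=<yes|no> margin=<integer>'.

d = (-7, -16),  |d|² = 305;  R = 4+4 = 8,  c = 305−8² = 241
v_rel = (-1, -8),  |v_rel|² = 65;  v_rel·d = (-1)·(-7) + (-8)·(-16) = 135
65·t² − 270·t + 241 = 0  ⇒  m = 135² − 65·241 = 2560
m = 2560 > 0,  v_rel·d = 135 > 0  ⇒  inside

inside=yes margin=2560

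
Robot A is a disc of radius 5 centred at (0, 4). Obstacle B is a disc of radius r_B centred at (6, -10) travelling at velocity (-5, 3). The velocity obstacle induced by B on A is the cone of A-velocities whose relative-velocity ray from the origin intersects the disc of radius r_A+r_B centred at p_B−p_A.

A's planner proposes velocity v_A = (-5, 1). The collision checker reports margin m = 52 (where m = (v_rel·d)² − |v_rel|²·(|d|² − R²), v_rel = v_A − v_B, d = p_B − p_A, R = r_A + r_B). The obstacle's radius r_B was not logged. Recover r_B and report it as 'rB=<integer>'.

m = 52
d = (6, -14);  v_rel = (0, -2),  |v_rel|² = 4
v_rel×d = (0)·(-14) − (-2)·(6) = 12
since m = R²·4 − 12²:  R² = (144 + 52) / 4 = 49
R = √49 = 7  ⇒  r_B = 7 − 5 = 2

rB=2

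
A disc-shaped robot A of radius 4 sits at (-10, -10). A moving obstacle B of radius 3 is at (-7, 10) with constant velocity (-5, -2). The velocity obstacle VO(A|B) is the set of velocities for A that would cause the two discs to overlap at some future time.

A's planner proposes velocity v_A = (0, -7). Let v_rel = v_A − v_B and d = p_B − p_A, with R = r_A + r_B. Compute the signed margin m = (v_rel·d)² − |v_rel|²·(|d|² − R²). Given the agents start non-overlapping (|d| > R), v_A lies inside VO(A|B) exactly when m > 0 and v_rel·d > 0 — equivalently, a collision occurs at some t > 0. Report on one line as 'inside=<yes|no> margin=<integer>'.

d = (3, 20),  |d|² = 409;  R = 4+3 = 7,  c = 409−7² = 360
v_rel = (5, -5),  |v_rel|² = 50;  v_rel·d = (5)·(3) + (-5)·(20) = -85
50·t² + 170·t + 360 = 0  ⇒  m = (-85)² − 50·360 = -10775
m = -10775 < 0,  v_rel·d = -85 < 0  ⇒  outside

inside=no margin=-10775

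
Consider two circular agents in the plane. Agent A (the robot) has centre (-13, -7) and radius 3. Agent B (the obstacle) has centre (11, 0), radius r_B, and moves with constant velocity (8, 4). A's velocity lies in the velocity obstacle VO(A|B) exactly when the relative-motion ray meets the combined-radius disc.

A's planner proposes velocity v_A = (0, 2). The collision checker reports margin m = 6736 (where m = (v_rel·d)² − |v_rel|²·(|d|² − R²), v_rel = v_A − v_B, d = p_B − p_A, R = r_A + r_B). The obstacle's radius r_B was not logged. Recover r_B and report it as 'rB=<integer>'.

m = 6736
d = (24, 7);  v_rel = (-8, -2),  |v_rel|² = 68
v_rel×d = (-8)·(7) − (-2)·(24) = -8
since m = R²·68 − (-8)²:  R² = (64 + 6736) / 68 = 100
R = √100 = 10  ⇒  r_B = 10 − 3 = 7

rB=7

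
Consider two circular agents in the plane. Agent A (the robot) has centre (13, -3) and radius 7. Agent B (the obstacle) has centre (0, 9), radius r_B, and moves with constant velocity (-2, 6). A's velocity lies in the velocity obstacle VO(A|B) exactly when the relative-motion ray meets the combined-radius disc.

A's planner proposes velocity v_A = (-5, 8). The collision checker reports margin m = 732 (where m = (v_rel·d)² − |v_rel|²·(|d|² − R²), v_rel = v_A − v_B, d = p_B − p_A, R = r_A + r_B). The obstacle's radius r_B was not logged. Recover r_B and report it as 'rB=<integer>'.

m = 732
d = (-13, 12);  v_rel = (-3, 2),  |v_rel|² = 13
v_rel×d = (-3)·(12) − (2)·(-13) = -10
since m = R²·13 − (-10)²:  R² = (100 + 732) / 13 = 64
R = √64 = 8  ⇒  r_B = 8 − 7 = 1

rB=1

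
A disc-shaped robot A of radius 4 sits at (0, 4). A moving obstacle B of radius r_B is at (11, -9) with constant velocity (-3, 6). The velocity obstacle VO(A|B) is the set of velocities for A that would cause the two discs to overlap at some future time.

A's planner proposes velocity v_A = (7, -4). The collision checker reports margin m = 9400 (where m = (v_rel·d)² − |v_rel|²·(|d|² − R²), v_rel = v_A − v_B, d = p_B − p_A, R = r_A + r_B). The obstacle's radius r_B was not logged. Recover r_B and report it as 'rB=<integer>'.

m = 9400
d = (11, -13);  v_rel = (10, -10),  |v_rel|² = 200
v_rel×d = (10)·(-13) − (-10)·(11) = -20
since m = R²·200 − (-20)²:  R² = (400 + 9400) / 200 = 49
R = √49 = 7  ⇒  r_B = 7 − 4 = 3

rB=3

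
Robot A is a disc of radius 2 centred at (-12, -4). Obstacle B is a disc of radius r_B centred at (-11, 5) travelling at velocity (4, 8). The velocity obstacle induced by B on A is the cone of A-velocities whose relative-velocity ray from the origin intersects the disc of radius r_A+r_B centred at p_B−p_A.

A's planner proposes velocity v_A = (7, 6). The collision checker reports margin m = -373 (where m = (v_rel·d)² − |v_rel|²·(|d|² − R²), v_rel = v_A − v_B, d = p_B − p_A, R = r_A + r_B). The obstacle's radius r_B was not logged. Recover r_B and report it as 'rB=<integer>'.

m = -373
d = (1, 9);  v_rel = (3, -2),  |v_rel|² = 13
v_rel×d = (3)·(9) − (-2)·(1) = 29
since m = R²·13 − 29²:  R² = (841 + -373) / 13 = 36
R = √36 = 6  ⇒  r_B = 6 − 2 = 4

rB=4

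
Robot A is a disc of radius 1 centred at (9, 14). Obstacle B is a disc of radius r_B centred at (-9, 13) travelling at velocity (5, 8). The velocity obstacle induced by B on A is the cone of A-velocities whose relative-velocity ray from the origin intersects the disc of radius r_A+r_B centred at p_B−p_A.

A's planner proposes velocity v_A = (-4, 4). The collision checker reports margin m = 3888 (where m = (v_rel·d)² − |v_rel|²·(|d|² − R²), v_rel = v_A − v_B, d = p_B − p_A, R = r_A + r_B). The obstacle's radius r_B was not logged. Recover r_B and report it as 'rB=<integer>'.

m = 3888
d = (-18, -1);  v_rel = (-9, -4),  |v_rel|² = 97
v_rel×d = (-9)·(-1) − (-4)·(-18) = -63
since m = R²·97 − (-63)²:  R² = (3969 + 3888) / 97 = 81
R = √81 = 9  ⇒  r_B = 9 − 1 = 8

rB=8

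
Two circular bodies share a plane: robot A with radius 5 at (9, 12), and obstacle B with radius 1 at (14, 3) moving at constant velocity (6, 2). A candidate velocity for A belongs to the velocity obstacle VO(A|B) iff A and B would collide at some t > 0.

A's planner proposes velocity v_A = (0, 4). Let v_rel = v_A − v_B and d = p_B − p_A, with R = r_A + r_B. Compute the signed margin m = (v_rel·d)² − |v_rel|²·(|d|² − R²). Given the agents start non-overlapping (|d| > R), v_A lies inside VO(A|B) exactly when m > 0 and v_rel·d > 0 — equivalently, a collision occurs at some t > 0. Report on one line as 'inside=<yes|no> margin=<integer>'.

d = (5, -9),  |d|² = 106;  R = 5+1 = 6,  c = 106−6² = 70
v_rel = (-6, 2),  |v_rel|² = 40;  v_rel·d = (-6)·(5) + (2)·(-9) = -48
40·t² + 96·t + 70 = 0  ⇒  m = (-48)² − 40·70 = -496
m = -496 < 0,  v_rel·d = -48 < 0  ⇒  outside

inside=no margin=-496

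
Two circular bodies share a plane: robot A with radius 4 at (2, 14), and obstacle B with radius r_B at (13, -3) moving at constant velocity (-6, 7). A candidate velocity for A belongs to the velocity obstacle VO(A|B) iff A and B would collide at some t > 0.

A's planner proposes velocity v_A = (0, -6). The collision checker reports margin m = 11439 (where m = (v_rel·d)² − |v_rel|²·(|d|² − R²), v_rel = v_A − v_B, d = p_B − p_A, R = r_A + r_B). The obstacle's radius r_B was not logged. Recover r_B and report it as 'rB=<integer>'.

m = 11439
d = (11, -17);  v_rel = (6, -13),  |v_rel|² = 205
v_rel×d = (6)·(-17) − (-13)·(11) = 41
since m = R²·205 − 41²:  R² = (1681 + 11439) / 205 = 64
R = √64 = 8  ⇒  r_B = 8 − 4 = 4

rB=4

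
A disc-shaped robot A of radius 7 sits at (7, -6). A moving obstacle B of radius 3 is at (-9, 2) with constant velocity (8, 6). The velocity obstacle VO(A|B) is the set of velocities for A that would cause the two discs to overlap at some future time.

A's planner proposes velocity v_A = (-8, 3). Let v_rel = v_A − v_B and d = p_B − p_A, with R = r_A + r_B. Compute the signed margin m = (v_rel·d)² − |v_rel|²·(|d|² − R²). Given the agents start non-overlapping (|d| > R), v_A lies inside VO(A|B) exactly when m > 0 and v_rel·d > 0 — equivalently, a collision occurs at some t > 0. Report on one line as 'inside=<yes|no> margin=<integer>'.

d = (-16, 8),  |d|² = 320;  R = 7+3 = 10,  c = 320−10² = 220
v_rel = (-16, -3),  |v_rel|² = 265;  v_rel·d = (-16)·(-16) + (-3)·(8) = 232
265·t² − 464·t + 220 = 0  ⇒  m = 232² − 265·220 = -4476
m = -4476 < 0,  v_rel·d = 232 > 0  ⇒  outside

inside=no margin=-4476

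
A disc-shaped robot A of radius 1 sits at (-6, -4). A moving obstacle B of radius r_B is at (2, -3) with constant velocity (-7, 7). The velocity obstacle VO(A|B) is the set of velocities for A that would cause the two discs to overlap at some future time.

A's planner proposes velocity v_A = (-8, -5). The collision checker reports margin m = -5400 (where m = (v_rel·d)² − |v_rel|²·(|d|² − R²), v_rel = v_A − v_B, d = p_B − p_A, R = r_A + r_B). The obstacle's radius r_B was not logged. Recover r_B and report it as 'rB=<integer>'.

m = -5400
d = (8, 1);  v_rel = (-1, -12),  |v_rel|² = 145
v_rel×d = (-1)·(1) − (-12)·(8) = 95
since m = R²·145 − 95²:  R² = (9025 + -5400) / 145 = 25
R = √25 = 5  ⇒  r_B = 5 − 1 = 4

rB=4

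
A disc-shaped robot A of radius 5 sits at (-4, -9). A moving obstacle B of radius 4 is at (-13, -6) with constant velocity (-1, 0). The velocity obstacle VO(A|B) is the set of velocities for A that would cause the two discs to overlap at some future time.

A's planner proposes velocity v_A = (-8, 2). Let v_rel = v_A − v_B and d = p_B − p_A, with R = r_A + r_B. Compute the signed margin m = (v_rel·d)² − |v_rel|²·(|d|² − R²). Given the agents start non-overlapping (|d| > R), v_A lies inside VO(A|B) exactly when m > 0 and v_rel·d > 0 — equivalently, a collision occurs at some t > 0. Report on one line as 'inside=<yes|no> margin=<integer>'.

d = (-9, 3),  |d|² = 90;  R = 5+4 = 9,  c = 90−9² = 9
v_rel = (-7, 2),  |v_rel|² = 53;  v_rel·d = (-7)·(-9) + (2)·(3) = 69
53·t² − 138·t + 9 = 0  ⇒  m = 69² − 53·9 = 4284
m = 4284 > 0,  v_rel·d = 69 > 0  ⇒  inside

inside=yes margin=4284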